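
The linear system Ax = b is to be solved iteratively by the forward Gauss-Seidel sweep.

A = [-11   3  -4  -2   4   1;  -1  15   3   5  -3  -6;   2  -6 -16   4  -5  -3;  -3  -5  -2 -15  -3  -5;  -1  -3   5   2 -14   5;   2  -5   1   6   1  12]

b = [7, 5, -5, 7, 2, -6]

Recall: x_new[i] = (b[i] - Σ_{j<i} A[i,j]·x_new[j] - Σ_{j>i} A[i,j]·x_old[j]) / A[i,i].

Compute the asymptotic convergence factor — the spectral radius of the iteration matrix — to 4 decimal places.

0.6425

A = D + L + U where D = diag(-11, 15, -16, -15, -14, 12).
Gauss-Seidel: T = -(D+L)⁻¹U, row 0 first, T[0,3] = -(-2)/(-11) = -0.1818; later rows by forward substitution.
  T[0,:] = [+0.0000 +0.2727 -0.3636 -0.1818 +0.3636 +0.0909]
  T[1,:] = [+0.0000 +0.0182 -0.2242 -0.3455 +0.2242 +0.4061]
  T[2,:] = [+0.0000 +0.0273 +0.0386 +0.3568 -0.3511 -0.3284]
  T[3,:] = [+0.0000 -0.0642 +0.1423 +0.1039 -0.3007 -0.4431]
  T[4,:] = [+0.0000 -0.0228 +0.1082 +0.2293 -0.2424 +0.0831]
  T[5,:] = [+0.0000 -0.0061 -0.1162 -0.2144 +0.2326 +0.3960]
|eigenvalues of T|: 0.6425, 0.1802, 0.1802, 0.1249, 0.0623, 0.0000.
ρ = 0.6425; 0.6425 < 1 ⇒ converges.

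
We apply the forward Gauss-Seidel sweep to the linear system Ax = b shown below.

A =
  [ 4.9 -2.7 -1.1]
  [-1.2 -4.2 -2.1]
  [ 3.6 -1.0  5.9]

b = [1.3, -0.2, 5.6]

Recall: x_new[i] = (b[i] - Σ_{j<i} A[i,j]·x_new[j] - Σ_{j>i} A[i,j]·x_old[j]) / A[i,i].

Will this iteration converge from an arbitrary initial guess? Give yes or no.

yes

Diagonal D = diag(4.9, -4.2, 5.9); L, U strict lower/upper.
Gauss-Seidel: T = -(D+L)⁻¹U, row 0 first, T[0,2] = -(-1.1)/(4.9) = +0.2245; later rows by forward substitution.
  T[0,:] = [+0.0000  +0.5510  +0.2245]
  T[1,:] = [+0.0000  -0.1574  -0.5641]
  T[2,:] = [+0.0000  -0.3629  -0.2326]
eigenvalue magnitudes: 0.6490, 0.2590, 0.0000.
ρ(T) = max|λ| = 0.6490; 0.6490 < 1: convergent.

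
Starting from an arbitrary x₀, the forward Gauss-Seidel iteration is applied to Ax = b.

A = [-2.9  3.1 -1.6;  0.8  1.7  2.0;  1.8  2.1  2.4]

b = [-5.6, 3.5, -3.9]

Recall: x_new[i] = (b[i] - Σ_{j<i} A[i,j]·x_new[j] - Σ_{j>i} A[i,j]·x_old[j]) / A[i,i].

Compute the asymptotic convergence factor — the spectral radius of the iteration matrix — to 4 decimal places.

Split A = D + L + U, D = diag(-2.9, 1.7, 2.4).
GS T = -(D+L)⁻¹U: row 0 first, T[0,2] = -(-1.6)/(-2.9) = -0.5517; later rows by forward substitution.
  T[0,:] = [+0.0000  +1.0690  -0.5517]
  T[1,:] = [+0.0000  -0.5030  -0.9168]
  T[2,:] = [+0.0000  -0.3616  +1.2160]
eigenvalue magnitudes: 1.3910, 0.6781, 0.0000.
ρ(T) = max|λ| = 1.3910; 1.3910 > 1: divergent.

1.3910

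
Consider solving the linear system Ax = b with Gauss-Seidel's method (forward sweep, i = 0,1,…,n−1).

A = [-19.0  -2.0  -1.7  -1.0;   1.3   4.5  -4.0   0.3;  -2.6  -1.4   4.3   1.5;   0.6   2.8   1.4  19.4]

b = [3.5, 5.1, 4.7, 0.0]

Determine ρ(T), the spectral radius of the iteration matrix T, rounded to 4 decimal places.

0.2645

Let D = diag(-19, 4.5, 4.3, 19.4); L, U the strict triangles.
GS T = -(D+L)⁻¹U: row 0 first, T[0,3] = -(-1)/(-19) = -0.0526; later rows by forward substitution.
  T[0,:] = [+0.0000  -0.1053  -0.0895  -0.0526]
  T[1,:] = [+0.0000  +0.0304  +0.9147  -0.0515]
  T[2,:] = [+0.0000  -0.0537  +0.2437  -0.3974]
  T[3,:] = [+0.0000  +0.0027  -0.1468  +0.0377]
|eigenvalues of T|: 0.2645, 0.0898, 0.0425, 0.0000.
spectral radius ρ = 0.2645; 0.2645 < 1 ⇒ converges.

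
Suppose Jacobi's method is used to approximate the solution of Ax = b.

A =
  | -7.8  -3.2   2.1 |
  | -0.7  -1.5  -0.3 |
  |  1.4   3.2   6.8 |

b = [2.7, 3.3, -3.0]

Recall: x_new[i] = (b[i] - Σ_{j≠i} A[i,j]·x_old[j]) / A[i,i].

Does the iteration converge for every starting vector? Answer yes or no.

yes

Split A = D + L + U, D = diag(-7.8, -1.5, 6.8).
T_J = -D⁻¹(L+U): T[0,1] = -(-3.2)/(-7.8) = -0.4103; T[0,0] = 0.
  T[0,:] = [+0.0000  -0.4103  +0.2692]
  T[1,:] = [-0.4667  +0.0000  -0.2000]
  T[2,:] = [-0.2059  -0.4706  +0.0000]
|eigenvalues of T|: 0.5536, 0.2946, 0.2590.
spectral radius ρ = 0.5536; 0.5536 < 1, so it converges for any x₀.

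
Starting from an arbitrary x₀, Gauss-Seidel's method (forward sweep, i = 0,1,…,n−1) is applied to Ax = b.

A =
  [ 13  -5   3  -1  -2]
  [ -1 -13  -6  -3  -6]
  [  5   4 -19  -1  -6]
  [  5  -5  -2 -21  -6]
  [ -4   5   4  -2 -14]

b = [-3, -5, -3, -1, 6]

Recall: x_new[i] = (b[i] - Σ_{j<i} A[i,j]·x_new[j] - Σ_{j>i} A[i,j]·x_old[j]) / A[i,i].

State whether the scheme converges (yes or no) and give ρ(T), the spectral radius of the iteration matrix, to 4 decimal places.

yes, ρ = 0.5311

Diagonal D = diag(13, -13, -19, -21, -14); L, U strict lower/upper.
GS T = -(D+L)⁻¹U: row 0 first, T[0,4] = -(-2)/(13) = +0.1538; later rows by forward substitution.
  T[0,:] = [+0.0000, +0.3846, -0.2308, +0.0769, +0.1538]
  T[1,:] = [+0.0000, -0.0296, -0.4438, -0.2367, -0.4734]
  T[2,:] = [+0.0000, +0.0950, -0.1542, -0.0822, -0.3750]
  T[3,:] = [+0.0000, +0.0896, +0.0654, +0.0825, -0.1007]
  T[4,:] = [+0.0000, -0.1061, -0.1459, -0.1418, -0.3058]
|roots of det(T-λI)|: 0.5311, 0.1795, 0.1795, 0.0445, 0.0000.
spectral radius ρ = 0.5311; 0.5311 < 1: convergent.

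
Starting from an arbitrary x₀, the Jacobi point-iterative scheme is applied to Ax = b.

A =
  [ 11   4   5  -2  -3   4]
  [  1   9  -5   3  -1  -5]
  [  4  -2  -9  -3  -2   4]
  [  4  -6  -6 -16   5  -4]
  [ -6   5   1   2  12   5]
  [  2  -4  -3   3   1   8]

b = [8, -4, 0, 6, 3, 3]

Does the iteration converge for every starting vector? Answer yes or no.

Split A = D + L + U, D = diag(11, 9, -9, -16, 12, 8).
T_J = -D⁻¹(L+U): T[2,3] = -(-3)/(-9) = -0.3333; T[2,2] = 0.
  T[0,:] = [+0.0000 -0.3636 -0.4545 +0.1818 +0.2727 -0.3636]
  T[1,:] = [-0.1111 +0.0000 +0.5556 -0.3333 +0.1111 +0.5556]
  T[2,:] = [+0.4444 -0.2222 +0.0000 -0.3333 -0.2222 +0.4444]
  T[3,:] = [+0.2500 -0.3750 -0.3750 +0.0000 +0.3125 -0.2500]
  T[4,:] = [+0.5000 -0.4167 -0.0833 -0.1667 +0.0000 -0.4167]
  T[5,:] = [-0.2500 +0.5000 +0.3750 -0.3750 -0.1250 +0.0000]
eigenvalue magnitudes: 1.2409, 0.4356, 0.4356, 0.3830, 0.3172, 0.3172.
ρ(T) = max|λ| = 1.2409; 1.2409 > 1, so it fails to converge.

no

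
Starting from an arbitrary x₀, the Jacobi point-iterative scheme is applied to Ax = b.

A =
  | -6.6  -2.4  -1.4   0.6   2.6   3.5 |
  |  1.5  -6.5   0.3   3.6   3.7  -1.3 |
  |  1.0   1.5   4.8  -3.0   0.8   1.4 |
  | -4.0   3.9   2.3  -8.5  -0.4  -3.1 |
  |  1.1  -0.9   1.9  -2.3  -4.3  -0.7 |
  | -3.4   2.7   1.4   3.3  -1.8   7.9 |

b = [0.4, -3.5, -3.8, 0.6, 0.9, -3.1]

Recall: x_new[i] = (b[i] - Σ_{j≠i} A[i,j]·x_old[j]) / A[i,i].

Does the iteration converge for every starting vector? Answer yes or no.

Split A = D + L + U, D = diag(-6.6, -6.5, 4.8, -8.5, -4.3, 7.9).
Jacobi T = -D⁻¹(L+U): T[5,3] = -(3.3)/(7.9) = -0.4177; T[5,5] = 0.
  T[0,:] = [+0.0000  -0.3636  -0.2121  +0.0909  +0.3939  +0.5303]
  T[1,:] = [+0.2308  +0.0000  +0.0462  +0.5538  +0.5692  -0.2000]
  T[2,:] = [-0.2083  -0.3125  +0.0000  +0.6250  -0.1667  -0.2917]
  T[3,:] = [-0.4706  +0.4588  +0.2706  +0.0000  -0.0471  -0.3647]
  T[4,:] = [+0.2558  -0.2093  +0.4419  -0.5349  +0.0000  -0.1628]
  T[5,:] = [+0.4304  -0.3418  -0.1772  -0.4177  +0.2278  +0.0000]
|λ(T)| sorted: 1.1353, 0.6229, 0.6229, 0.5829, 0.5829, 0.3729.
ρ(T) = max|λ| = 1.1353; 1.1353 > 1 ⇒ diverges.

no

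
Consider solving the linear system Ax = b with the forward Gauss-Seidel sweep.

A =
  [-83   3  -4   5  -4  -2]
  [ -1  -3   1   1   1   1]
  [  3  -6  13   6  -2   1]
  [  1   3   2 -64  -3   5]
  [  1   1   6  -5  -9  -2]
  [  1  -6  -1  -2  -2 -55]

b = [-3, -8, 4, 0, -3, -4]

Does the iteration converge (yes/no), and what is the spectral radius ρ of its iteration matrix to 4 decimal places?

Write A = D+L+U with D = diag(-83, -3, 13, -64, -9, -55).
Gauss-Seidel: T = -(D+L)⁻¹U, row 0 first, T[0,2] = -(-4)/(-83) = -0.0482; later rows by forward substitution.
  T[0,:] = [+0.0000 +0.0361 -0.0482 +0.0602 -0.0482 -0.0241]
  T[1,:] = [+0.0000 -0.0120 +0.3494 +0.3133 +0.3494 +0.3414]
  T[2,:] = [+0.0000 -0.0139 +0.1724 -0.3309 +0.3262 +0.0862]
  T[3,:] = [+0.0000 -0.0004 +0.0210 +0.0053 -0.0211 +0.0964]
  T[4,:] = [+0.0000 -0.0063 +0.1367 -0.1820 +0.2626 -0.1831]
  T[5,:] = [+0.0000 +0.0025 -0.0479 -0.0206 -0.0537 -0.0361]
|λ(T)| sorted: 0.4493, 0.1142, 0.1142, 0.0372, 0.0048, 0.0000.
spectral radius ρ = 0.4493; 0.4493 < 1 ⇒ converges.

yes, ρ = 0.4493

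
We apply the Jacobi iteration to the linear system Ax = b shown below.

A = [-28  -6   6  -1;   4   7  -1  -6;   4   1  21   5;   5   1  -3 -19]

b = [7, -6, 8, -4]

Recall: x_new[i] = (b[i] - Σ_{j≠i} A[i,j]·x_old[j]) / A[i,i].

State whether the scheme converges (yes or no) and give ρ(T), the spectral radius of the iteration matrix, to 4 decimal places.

Write A = D+L+U with D = diag(-28, 7, 21, -19).
Jacobi: T = -D⁻¹(L+U), T[0,1] = -(-6)/(-28) = -0.2143; T[0,0] = 0.
  T[0,:] = [+0.0000, -0.2143, +0.2143, -0.0357]
  T[1,:] = [-0.5714, +0.0000, +0.1429, +0.8571]
  T[2,:] = [-0.1905, -0.0476, +0.0000, -0.2381]
  T[3,:] = [+0.2632, +0.0526, -0.1579, +0.0000]
|λ(T)| sorted: 0.4623, 0.3631, 0.3631, 0.1148.
spectral radius ρ = 0.4623; 0.4623 < 1, so it converges for any x₀.

yes, ρ = 0.4623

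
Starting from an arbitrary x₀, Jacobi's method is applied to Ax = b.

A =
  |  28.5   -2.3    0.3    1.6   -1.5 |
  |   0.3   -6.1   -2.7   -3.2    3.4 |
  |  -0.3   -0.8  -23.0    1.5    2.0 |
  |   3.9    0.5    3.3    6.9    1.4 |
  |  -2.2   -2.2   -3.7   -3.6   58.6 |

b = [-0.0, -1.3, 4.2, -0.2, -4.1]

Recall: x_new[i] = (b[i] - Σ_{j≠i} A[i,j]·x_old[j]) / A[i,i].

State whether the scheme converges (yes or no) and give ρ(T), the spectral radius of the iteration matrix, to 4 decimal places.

Let D = diag(28.5, -6.1, -23, 6.9, 58.6); L, U the strict triangles.
Jacobi T = -D⁻¹(L+U): T[3,0] = -(3.9)/(6.9) = -0.5652; T[3,3] = 0.
  T[0,:] = [+0.0000  +0.0807  -0.0105  -0.0561  +0.0526]
  T[1,:] = [+0.0492  +0.0000  -0.4426  -0.5246  +0.5574]
  T[2,:] = [-0.0130  -0.0348  +0.0000  +0.0652  +0.0870]
  T[3,:] = [-0.5652  -0.0725  -0.4783  +0.0000  -0.2029]
  T[4,:] = [+0.0375  +0.0375  +0.0631  +0.0614  +0.0000]
moduli |λ_i(T)| = 0.3542, 0.1749, 0.1749, 0.1040, 0.1040.
ρ(T) = max|λ| = 0.3542; 0.3542 < 1, so it converges for any x₀.

yes, ρ = 0.3542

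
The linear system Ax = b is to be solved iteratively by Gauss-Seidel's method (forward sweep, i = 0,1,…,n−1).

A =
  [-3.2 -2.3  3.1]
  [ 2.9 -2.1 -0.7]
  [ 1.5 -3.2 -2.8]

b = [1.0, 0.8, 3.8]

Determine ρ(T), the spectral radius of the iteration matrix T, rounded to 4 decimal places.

Split A = D + L + U, D = diag(-3.2, -2.1, -2.8).
T_GS = -(D+L)⁻¹U: row 0 first, T[0,1] = -(-2.3)/(-3.2) = -0.7188; later rows by forward substitution.
  T[0,:] = [+0.0000  -0.7188  +0.9688]
  T[1,:] = [+0.0000  -0.9926  +1.0045]
  T[2,:] = [+0.0000  +0.7493  -0.6290]
eigenvalue magnitudes: 1.6972, 0.0756, 0.0000.
spectral radius ρ = 1.6972; 1.6972 > 1: divergent.

1.6972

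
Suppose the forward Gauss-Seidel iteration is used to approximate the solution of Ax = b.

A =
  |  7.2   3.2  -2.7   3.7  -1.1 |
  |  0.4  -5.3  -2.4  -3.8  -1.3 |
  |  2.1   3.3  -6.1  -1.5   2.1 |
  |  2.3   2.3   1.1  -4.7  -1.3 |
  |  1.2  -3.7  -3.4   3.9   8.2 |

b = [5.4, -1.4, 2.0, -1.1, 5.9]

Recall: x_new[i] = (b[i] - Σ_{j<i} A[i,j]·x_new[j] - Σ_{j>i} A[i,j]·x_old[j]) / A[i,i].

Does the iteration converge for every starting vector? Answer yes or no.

Diagonal D = diag(7.2, -5.3, -6.1, -4.7, 8.2); L, U strict lower/upper.
Gauss-Seidel: T = -(D+L)⁻¹U, row 0 first, T[0,4] = -(-1.1)/(7.2) = +0.1528; later rows by forward substitution.
  T[0,:] = [+0.0000 -0.4444 +0.3750 -0.5139 +0.1528]
  T[1,:] = [+0.0000 -0.0335 -0.4245 -0.7558 -0.2338]
  T[2,:] = [+0.0000 -0.1712 -0.1006 -0.8317 +0.2704]
  T[3,:] = [+0.0000 -0.2740 -0.0478 -0.8160 -0.2529]
  T[4,:] = [+0.0000 +0.1092 -0.2654 -0.2226 +0.1046]
|λ(T)| sorted: 1.1990, 0.4032, 0.4032, 0.0103, 0.0000.
ρ = 1.1990; 1.1990 > 1 ⇒ diverges.

no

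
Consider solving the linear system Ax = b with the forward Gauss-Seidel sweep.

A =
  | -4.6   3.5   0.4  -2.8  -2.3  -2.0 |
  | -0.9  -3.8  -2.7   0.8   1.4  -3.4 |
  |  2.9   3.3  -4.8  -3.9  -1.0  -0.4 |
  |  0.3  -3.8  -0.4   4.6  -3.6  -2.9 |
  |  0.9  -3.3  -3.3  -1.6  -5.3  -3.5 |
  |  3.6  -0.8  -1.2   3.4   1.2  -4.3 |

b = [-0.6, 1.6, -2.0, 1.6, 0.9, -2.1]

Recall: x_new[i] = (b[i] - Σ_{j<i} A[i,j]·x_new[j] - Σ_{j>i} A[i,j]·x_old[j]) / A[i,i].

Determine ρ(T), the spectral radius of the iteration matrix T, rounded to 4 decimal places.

1.4693

Write A = D+L+U with D = diag(-4.6, -3.8, -4.8, 4.6, -5.3, -4.3).
Gauss-Seidel: T = -(D+L)⁻¹U, row 0 first, T[0,2] = -(0.4)/(-4.6) = +0.0870; later rows by forward substitution.
  T[0,:] = [+0.0000 +0.7609 +0.0870 -0.6087 -0.5000 -0.4348]
  T[1,:] = [+0.0000 -0.1802 -0.7311 +0.3547 +0.4868 -0.7918]
  T[2,:] = [+0.0000 +0.3358 -0.4501 -0.9364 -0.1757 -0.8904]
  T[3,:] = [+0.0000 -0.1693 -0.6488 +0.2513 +1.2021 -0.0727]
  T[4,:] = [+0.0000 +0.0834 +0.9461 +0.1830 -0.6415 +0.3351]
  T[5,:] = [+0.0000 +0.4662 +0.0855 -0.0645 +0.3113 +0.0678]
|λ(T)| sorted: 1.4693, 0.7891, 0.7891, 0.4558, 0.4558, 0.0000.
ρ(T) = max|λ| = 1.4693; 1.4693 > 1 ⇒ diverges.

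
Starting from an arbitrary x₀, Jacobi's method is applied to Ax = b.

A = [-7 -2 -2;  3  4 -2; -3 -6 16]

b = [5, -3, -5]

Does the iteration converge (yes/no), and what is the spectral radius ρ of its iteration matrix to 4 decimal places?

Let D = diag(-7, 4, 16); L, U the strict triangles.
Jacobi: T = -D⁻¹(L+U), T[1,2] = -(-2)/(4) = +0.5000; T[1,1] = 0.
  T[0,:] = [+0.0000, -0.2857, -0.2857]
  T[1,:] = [-0.7500, +0.0000, +0.5000]
  T[2,:] = [+0.1875, +0.3750, +0.0000]
|roots of det(T-λI)|: 0.6557, 0.4884, 0.1673.
ρ(T) = max|λ| = 0.6557; 0.6557 < 1 ⇒ converges.

yes, ρ = 0.6557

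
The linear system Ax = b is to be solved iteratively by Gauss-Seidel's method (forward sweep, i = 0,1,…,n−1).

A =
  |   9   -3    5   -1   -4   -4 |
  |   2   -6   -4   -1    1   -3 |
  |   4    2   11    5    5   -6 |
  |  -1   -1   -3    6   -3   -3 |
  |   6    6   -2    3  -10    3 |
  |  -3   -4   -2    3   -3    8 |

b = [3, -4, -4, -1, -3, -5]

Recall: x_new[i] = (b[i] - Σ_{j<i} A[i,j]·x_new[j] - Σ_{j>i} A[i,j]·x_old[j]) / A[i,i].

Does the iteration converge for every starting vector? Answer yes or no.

no

Write A = D+L+U with D = diag(9, -6, 11, 6, -10, 8).
Gauss-Seidel: T = -(D+L)⁻¹U, row 0 first, T[0,4] = -(-4)/(9) = +0.4444; later rows by forward substitution.
  T[0,:] = [+0.0000  +0.3333  -0.5556  +0.1111  +0.4444  +0.4444]
  T[1,:] = [+0.0000  +0.1111  -0.8519  -0.1296  +0.3148  -0.3519]
  T[2,:] = [+0.0000  -0.1414  +0.3569  -0.4714  -0.6734  +0.4478]
  T[3,:] = [+0.0000  +0.0034  -0.0561  -0.2388  +0.2898  +0.7393]
  T[4,:] = [+0.0000  +0.2960  -0.9327  +0.0115  +0.6772  +0.4878]
  T[5,:] = [+0.0000  +0.2549  -0.8737  -0.0471  +0.3010  +0.0084]
eigenvalue magnitudes: 1.5722, 0.7189, 0.7189, 0.1945, 0.0360, 0.0000.
ρ = 1.5722; 1.5722 > 1 ⇒ diverges.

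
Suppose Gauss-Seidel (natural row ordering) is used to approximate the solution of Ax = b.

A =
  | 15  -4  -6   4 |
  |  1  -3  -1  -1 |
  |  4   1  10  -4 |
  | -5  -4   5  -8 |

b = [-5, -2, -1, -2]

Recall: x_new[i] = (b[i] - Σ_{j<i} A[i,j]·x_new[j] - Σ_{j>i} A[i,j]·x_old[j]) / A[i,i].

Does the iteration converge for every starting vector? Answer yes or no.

Diagonal D = diag(15, -3, 10, -8); L, U strict lower/upper.
T_GS = -(D+L)⁻¹U: row 0 first, T[0,3] = -(4)/(15) = -0.2667; later rows by forward substitution.
  T[0,:] = [+0.0000 +0.2667 +0.4000 -0.2667]
  T[1,:] = [+0.0000 +0.0889 -0.2000 -0.4222]
  T[2,:] = [+0.0000 -0.1156 -0.1400 +0.5489]
  T[3,:] = [+0.0000 -0.2833 -0.2375 +0.7208]
|λ(T)| sorted: 0.7844, 0.1683, 0.1683, 0.0000.
ρ(T) = max|λ| = 0.7844; 0.7844 < 1: convergent.

yes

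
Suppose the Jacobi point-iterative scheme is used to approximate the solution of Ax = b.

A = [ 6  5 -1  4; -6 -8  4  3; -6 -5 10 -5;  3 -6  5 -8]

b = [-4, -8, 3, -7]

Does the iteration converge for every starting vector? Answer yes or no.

no

Let D = diag(6, -8, 10, -8); L, U the strict triangles.
Jacobi: T = -D⁻¹(L+U), T[0,1] = -(5)/(6) = -0.8333; T[0,0] = 0.
  T[0,:] = [+0.0000, -0.8333, +0.1667, -0.6667]
  T[1,:] = [-0.7500, +0.0000, +0.5000, +0.3750]
  T[2,:] = [+0.6000, +0.5000, +0.0000, +0.5000]
  T[3,:] = [+0.3750, -0.7500, +0.6250, +0.0000]
|eigenvalues of T|: 1.2836, 0.9032, 0.9032, 0.0619.
ρ(T) = max|λ| = 1.2836; 1.2836 > 1, so it fails to converge.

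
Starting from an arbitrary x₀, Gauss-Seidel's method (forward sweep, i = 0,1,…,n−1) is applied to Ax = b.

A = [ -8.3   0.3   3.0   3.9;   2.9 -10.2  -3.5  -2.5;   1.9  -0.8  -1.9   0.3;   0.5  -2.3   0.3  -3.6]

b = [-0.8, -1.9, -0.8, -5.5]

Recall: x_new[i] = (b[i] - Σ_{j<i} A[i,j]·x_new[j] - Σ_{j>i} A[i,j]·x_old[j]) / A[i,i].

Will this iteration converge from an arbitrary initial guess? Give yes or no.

yes

A = D + L + U where D = diag(-8.3, -10.2, -1.9, -3.6).
GS T = -(D+L)⁻¹U: row 0 first, T[0,2] = -(3)/(-8.3) = +0.3614; later rows by forward substitution.
  T[0,:] = [+0.0000, +0.0361, +0.3614, +0.4699]
  T[1,:] = [+0.0000, +0.0103, -0.2404, -0.1115]
  T[2,:] = [+0.0000, +0.0318, +0.4627, +0.6747]
  T[3,:] = [+0.0000, +0.0011, +0.2423, +0.1927]
|roots of det(T-λI)|: 0.7454, 0.0841, 0.0043, 0.0000.
ρ = 0.7454; 0.7454 < 1: convergent.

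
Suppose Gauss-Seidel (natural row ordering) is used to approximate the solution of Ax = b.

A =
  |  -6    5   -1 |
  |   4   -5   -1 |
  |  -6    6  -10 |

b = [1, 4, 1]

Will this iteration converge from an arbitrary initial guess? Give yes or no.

Write A = D+L+U with D = diag(-6, -5, -10).
Gauss-Seidel: T = -(D+L)⁻¹U, row 0 first, T[0,1] = -(5)/(-6) = +0.8333; later rows by forward substitution.
  T[0,:] = [+0.0000, +0.8333, -0.1667]
  T[1,:] = [+0.0000, +0.6667, -0.3333]
  T[2,:] = [+0.0000, -0.1000, -0.1000]
|λ(T)| sorted: 0.7079, 0.1413, 0.0000.
spectral radius ρ = 0.7079; 0.7079 < 1, so it converges for any x₀.

yes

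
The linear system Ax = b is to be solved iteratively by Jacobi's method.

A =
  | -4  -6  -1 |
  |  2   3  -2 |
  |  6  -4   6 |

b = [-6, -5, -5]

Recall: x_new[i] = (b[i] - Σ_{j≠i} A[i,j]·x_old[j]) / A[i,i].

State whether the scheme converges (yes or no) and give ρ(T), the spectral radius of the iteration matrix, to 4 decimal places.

no, ρ = 1.5525

Write A = D+L+U with D = diag(-4, 3, 6).
Jacobi: T = -D⁻¹(L+U), T[2,1] = -(-4)/(6) = +0.6667; T[2,2] = 0.
  T[0,:] = [+0.0000  -1.5000  -0.2500]
  T[1,:] = [-0.6667  +0.0000  +0.6667]
  T[2,:] = [-1.0000  +0.6667  +0.0000]
|roots of det(T-λI)|: 1.5525, 0.8460, 0.8460.
spectral radius ρ = 1.5525; 1.5525 > 1: divergent.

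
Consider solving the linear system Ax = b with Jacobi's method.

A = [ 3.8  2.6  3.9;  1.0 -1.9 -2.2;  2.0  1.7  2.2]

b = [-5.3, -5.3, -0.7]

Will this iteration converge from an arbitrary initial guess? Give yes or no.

no

Diagonal D = diag(3.8, -1.9, 2.2); L, U strict lower/upper.
Jacobi: T = -D⁻¹(L+U), T[2,1] = -(1.7)/(2.2) = -0.7727; T[2,2] = 0.
  T[0,:] = [+0.0000  -0.6842  -1.0263]
  T[1,:] = [+0.5263  +0.0000  -1.1579]
  T[2,:] = [-0.9091  -0.7727  +0.0000]
moduli |λ_i(T)| = 1.3038, 1.0909, 0.2129.
ρ(T) = max|λ| = 1.3038; 1.3038 > 1, so it fails to converge.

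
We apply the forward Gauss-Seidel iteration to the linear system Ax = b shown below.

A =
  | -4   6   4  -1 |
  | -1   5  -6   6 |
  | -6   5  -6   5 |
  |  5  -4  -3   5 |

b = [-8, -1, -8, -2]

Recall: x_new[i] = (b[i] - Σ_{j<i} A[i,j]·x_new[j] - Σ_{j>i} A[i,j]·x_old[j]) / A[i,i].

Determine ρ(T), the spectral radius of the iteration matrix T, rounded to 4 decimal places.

1.5574

A = D + L + U where D = diag(-4, 5, -6, 5).
GS T = -(D+L)⁻¹U: row 0 first, T[0,1] = -(6)/(-4) = +1.5000; later rows by forward substitution.
  T[0,:] = [+0.0000 +1.5000 +1.0000 -0.2500]
  T[1,:] = [+0.0000 +0.3000 +1.4000 -1.2500]
  T[2,:] = [+0.0000 -1.2500 +0.1667 +0.0417]
  T[3,:] = [+0.0000 -2.0100 +0.2200 -0.7250]
eigenvalue magnitudes: 1.5574, 0.9814, 0.9814, 0.0000.
spectral radius ρ = 1.5574; 1.5574 > 1, so it fails to converge.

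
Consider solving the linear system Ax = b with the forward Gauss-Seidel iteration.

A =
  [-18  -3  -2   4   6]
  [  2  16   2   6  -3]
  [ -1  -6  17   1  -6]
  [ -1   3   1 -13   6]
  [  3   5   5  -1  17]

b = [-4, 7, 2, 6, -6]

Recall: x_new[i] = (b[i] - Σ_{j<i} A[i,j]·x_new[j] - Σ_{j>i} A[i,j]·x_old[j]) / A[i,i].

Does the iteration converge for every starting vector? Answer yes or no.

Let D = diag(-18, 16, 17, -13, 17); L, U the strict triangles.
GS T = -(D+L)⁻¹U: row 0 first, T[0,1] = -(-3)/(-18) = -0.1667; later rows by forward substitution.
  T[0,:] = [+0.0000  -0.1667  -0.1111  +0.2222  +0.3333]
  T[1,:] = [+0.0000  +0.0208  -0.1111  -0.4028  +0.1458]
  T[2,:] = [+0.0000  -0.0025  -0.0458  -0.1879  +0.4240]
  T[3,:] = [+0.0000  +0.0174  -0.0206  -0.1245  +0.5022]
  T[4,:] = [+0.0000  +0.0250  +0.0645  +0.1272  -0.1969]
|λ(T)| sorted: 0.5028, 0.1286, 0.1286, 0.0120, 0.0000.
spectral radius ρ = 0.5028; 0.5028 < 1: convergent.

yes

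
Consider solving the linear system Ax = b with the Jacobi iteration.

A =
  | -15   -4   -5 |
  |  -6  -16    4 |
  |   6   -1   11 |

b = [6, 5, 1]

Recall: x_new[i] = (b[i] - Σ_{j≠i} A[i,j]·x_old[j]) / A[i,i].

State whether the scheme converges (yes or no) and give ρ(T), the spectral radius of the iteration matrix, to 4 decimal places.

yes, ρ = 0.6179

Diagonal D = diag(-15, -16, 11); L, U strict lower/upper.
T_J = -D⁻¹(L+U): T[0,2] = -(-5)/(-15) = -0.3333; T[0,0] = 0.
  T[0,:] = [+0.0000 -0.2667 -0.3333]
  T[1,:] = [-0.3750 +0.0000 +0.2500]
  T[2,:] = [-0.5455 +0.0909 +0.0000]
moduli |λ_i(T)| = 0.6179, 0.4439, 0.1740.
ρ = 0.6179; 0.6179 < 1: convergent.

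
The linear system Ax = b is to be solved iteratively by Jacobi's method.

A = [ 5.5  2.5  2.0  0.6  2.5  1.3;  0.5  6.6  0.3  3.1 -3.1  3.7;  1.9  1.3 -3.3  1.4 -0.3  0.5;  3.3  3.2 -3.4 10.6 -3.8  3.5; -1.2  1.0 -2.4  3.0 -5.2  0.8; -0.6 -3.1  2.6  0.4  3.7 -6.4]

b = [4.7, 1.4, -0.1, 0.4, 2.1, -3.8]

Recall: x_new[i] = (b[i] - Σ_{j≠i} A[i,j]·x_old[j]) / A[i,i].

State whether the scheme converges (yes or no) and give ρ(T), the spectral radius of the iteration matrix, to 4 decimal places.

no, ρ = 1.3401

Split A = D + L + U, D = diag(5.5, 6.6, -3.3, 10.6, -5.2, -6.4).
Jacobi: T = -D⁻¹(L+U), T[4,0] = -(-1.2)/(-5.2) = -0.2308; T[4,4] = 0.
  T[0,:] = [+0.0000  -0.4545  -0.3636  -0.1091  -0.4545  -0.2364]
  T[1,:] = [-0.0758  +0.0000  -0.0455  -0.4697  +0.4697  -0.5606]
  T[2,:] = [+0.5758  +0.3939  +0.0000  +0.4242  -0.0909  +0.1515]
  T[3,:] = [-0.3113  -0.3019  +0.3208  +0.0000  +0.3585  -0.3302]
  T[4,:] = [-0.2308  +0.1923  -0.4615  +0.5769  +0.0000  +0.1538]
  T[5,:] = [-0.0938  -0.4844  +0.4062  +0.0625  +0.5781  +0.0000]
eigenvalue magnitudes: 1.3401, 0.6605, 0.5770, 0.5770, 0.4716, 0.4716.
spectral radius ρ = 1.3401; 1.3401 > 1, so it fails to converge.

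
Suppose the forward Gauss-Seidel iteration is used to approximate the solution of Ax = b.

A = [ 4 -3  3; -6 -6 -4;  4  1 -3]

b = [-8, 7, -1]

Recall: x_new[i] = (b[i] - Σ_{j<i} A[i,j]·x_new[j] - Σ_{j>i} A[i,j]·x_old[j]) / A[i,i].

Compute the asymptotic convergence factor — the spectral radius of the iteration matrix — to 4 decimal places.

Let D = diag(4, -6, -3); L, U the strict triangles.
Gauss-Seidel: T = -(D+L)⁻¹U, row 0 first, T[0,1] = -(-3)/(4) = +0.7500; later rows by forward substitution.
  T[0,:] = [+0.0000 +0.7500 -0.7500]
  T[1,:] = [+0.0000 -0.7500 +0.0833]
  T[2,:] = [+0.0000 +0.7500 -0.9722]
|λ(T)| sorted: 1.1347, 0.5875, 0.0000.
ρ(T) = max|λ| = 1.1347; 1.1347 > 1 ⇒ diverges.

1.1347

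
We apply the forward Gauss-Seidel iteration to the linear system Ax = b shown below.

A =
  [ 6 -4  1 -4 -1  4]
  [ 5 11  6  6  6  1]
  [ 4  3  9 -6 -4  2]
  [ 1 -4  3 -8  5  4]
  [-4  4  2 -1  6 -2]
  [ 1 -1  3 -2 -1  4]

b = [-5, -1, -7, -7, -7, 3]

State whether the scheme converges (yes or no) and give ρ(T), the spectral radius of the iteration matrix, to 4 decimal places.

no, ρ = 1.3408

Write A = D+L+U with D = diag(6, 11, 9, -8, 6, 4).
GS T = -(D+L)⁻¹U: row 0 first, T[0,4] = -(-1)/(6) = +0.1667; later rows by forward substitution.
  T[0,:] = [+0.0000, +0.6667, -0.1667, +0.6667, +0.1667, -0.6667]
  T[1,:] = [+0.0000, -0.3030, -0.4697, -0.8485, -0.6212, +0.2121]
  T[2,:] = [+0.0000, -0.1953, +0.2306, +0.6532, +0.5774, +0.0034]
  T[3,:] = [+0.0000, +0.1616, +0.3005, +0.7525, +1.1730, +0.3119]
  T[4,:] = [+0.0000, +0.7385, +0.1752, +0.9178, +0.5283, -0.2017]
  T[5,:] = [+0.0000, +0.1695, -0.0547, -0.2630, +0.0885, +0.3227]
|eigenvalues of T|: 1.3408, 0.7849, 0.4779, 0.2272, 0.1105, 0.0000.
spectral radius ρ = 1.3408; 1.3408 > 1 ⇒ diverges.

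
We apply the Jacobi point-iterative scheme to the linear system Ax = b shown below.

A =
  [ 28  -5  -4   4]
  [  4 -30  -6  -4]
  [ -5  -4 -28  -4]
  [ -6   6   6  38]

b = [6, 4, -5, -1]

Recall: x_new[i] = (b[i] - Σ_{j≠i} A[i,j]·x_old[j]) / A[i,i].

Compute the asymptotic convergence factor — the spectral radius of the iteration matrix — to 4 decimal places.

0.3226

Split A = D + L + U, D = diag(28, -30, -28, 38).
T_J = -D⁻¹(L+U): T[2,0] = -(-5)/(-28) = -0.1786; T[2,2] = 0.
  T[0,:] = [+0.0000, +0.1786, +0.1429, -0.1429]
  T[1,:] = [+0.1333, +0.0000, -0.2000, -0.1333]
  T[2,:] = [-0.1786, -0.1429, +0.0000, -0.1429]
  T[3,:] = [+0.1579, -0.1579, -0.1579, +0.0000]
eigenvalue magnitudes: 0.3226, 0.1983, 0.1774, 0.1774.
ρ(T) = max|λ| = 0.3226; 0.3226 < 1 ⇒ converges.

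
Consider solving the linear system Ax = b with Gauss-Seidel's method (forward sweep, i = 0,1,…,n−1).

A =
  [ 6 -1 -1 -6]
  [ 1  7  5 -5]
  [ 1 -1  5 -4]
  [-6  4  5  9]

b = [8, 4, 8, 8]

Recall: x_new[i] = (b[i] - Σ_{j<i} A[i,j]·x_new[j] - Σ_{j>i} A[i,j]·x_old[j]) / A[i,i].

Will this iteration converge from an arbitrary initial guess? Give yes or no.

yes

Write A = D+L+U with D = diag(6, 7, 5, 9).
GS T = -(D+L)⁻¹U: row 0 first, T[0,3] = -(-6)/(6) = +1.0000; later rows by forward substitution.
  T[0,:] = [+0.0000, +0.1667, +0.1667, +1.0000]
  T[1,:] = [+0.0000, -0.0238, -0.7381, +0.5714]
  T[2,:] = [+0.0000, -0.0381, -0.1810, +0.7143]
  T[3,:] = [+0.0000, +0.1429, +0.5397, +0.0159]
eigenvalue magnitudes: 0.8543, 0.5235, 0.1420, 0.0000.
ρ = 0.8543; 0.8543 < 1: convergent.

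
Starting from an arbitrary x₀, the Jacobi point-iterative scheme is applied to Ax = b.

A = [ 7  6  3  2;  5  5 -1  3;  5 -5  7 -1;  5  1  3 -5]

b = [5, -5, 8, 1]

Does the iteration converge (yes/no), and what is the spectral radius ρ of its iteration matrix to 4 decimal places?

Write A = D+L+U with D = diag(7, 5, 7, -5).
T_J = -D⁻¹(L+U): T[1,3] = -(3)/(5) = -0.6000; T[1,1] = 0.
  T[0,:] = [+0.0000 -0.8571 -0.4286 -0.2857]
  T[1,:] = [-1.0000 +0.0000 +0.2000 -0.6000]
  T[2,:] = [-0.7143 +0.7143 +0.0000 +0.1429]
  T[3,:] = [+1.0000 +0.2000 +0.6000 +0.0000]
moduli |λ_i(T)| = 1.2904, 0.7307, 0.7307, 0.1244.
ρ(T) = max|λ| = 1.2904; 1.2904 > 1, so it fails to converge.

no, ρ = 1.2904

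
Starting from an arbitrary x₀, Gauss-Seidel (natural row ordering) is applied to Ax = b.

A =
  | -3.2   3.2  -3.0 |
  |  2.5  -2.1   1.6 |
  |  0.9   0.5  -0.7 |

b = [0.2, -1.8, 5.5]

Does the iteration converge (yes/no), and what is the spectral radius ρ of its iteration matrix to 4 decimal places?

Let D = diag(-3.2, -2.1, -0.7); L, U the strict triangles.
T_GS = -(D+L)⁻¹U: row 0 first, T[0,2] = -(-3)/(-3.2) = -0.9375; later rows by forward substitution.
  T[0,:] = [+0.0000 +1.0000 -0.9375]
  T[1,:] = [+0.0000 +1.1905 -0.3542]
  T[2,:] = [+0.0000 +2.1361 -1.4583]
eigenvalue magnitudes: 1.1327, 0.8648, 0.0000.
spectral radius ρ = 1.1327; 1.1327 > 1, so it fails to converge.

no, ρ = 1.1327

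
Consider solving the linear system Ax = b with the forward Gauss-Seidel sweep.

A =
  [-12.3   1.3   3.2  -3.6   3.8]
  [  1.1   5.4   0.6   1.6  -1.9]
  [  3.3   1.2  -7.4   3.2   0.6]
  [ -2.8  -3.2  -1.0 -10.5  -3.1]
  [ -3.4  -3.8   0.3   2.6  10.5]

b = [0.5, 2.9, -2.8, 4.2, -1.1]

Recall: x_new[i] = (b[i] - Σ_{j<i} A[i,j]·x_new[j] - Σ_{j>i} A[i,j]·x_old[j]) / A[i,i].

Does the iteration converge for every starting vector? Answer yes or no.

Split A = D + L + U, D = diag(-12.3, 5.4, -7.4, -10.5, 10.5).
GS T = -(D+L)⁻¹U: row 0 first, T[0,3] = -(-3.6)/(-12.3) = -0.2927; later rows by forward substitution.
  T[0,:] = [+0.0000 +0.1057 +0.2602 -0.2927 +0.3089]
  T[1,:] = [+0.0000 -0.0215 -0.1641 -0.2367 +0.2889]
  T[2,:] = [+0.0000 +0.0436 +0.0894 +0.2635 +0.2657]
  T[3,:] = [+0.0000 -0.0258 -0.0279 +0.1251 -0.4910]
  T[4,:] = [+0.0000 +0.0316 +0.0292 -0.2189 +0.3186]
eigenvalue magnitudes: 0.5900, 0.1355, 0.0779, 0.0779, 0.0000.
spectral radius ρ = 0.5900; 0.5900 < 1 ⇒ converges.

yes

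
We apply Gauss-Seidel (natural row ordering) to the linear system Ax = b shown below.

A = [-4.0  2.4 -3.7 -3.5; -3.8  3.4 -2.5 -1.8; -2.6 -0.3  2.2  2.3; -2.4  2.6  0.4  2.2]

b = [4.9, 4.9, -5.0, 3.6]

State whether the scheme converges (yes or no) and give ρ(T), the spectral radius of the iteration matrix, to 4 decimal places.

no, ρ = 1.6503

Diagonal D = diag(-4, 3.4, 2.2, 2.2); L, U strict lower/upper.
Gauss-Seidel: T = -(D+L)⁻¹U, row 0 first, T[0,3] = -(-3.5)/(-4) = -0.8750; later rows by forward substitution.
  T[0,:] = [+0.0000  +0.6000  -0.9250  -0.8750]
  T[1,:] = [+0.0000  +0.6706  -0.2985  -0.4485]
  T[2,:] = [+0.0000  +0.8005  -1.1339  -2.1407]
  T[3,:] = [+0.0000  -0.2835  -0.4501  -0.0352]
eigenvalue magnitudes: 1.6503, 0.7394, 0.4124, 0.0000.
ρ(T) = max|λ| = 1.6503; 1.6503 > 1: divergent.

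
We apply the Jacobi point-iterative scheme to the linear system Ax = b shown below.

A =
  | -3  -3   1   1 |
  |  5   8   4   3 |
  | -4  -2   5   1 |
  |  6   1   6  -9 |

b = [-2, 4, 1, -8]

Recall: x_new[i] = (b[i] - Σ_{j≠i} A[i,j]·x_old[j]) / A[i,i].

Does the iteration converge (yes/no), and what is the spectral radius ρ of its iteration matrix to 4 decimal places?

no, ρ = 1.1697

Write A = D+L+U with D = diag(-3, 8, 5, -9).
Jacobi T = -D⁻¹(L+U): T[3,0] = -(6)/(-9) = +0.6667; T[3,3] = 0.
  T[0,:] = [+0.0000 -1.0000 +0.3333 +0.3333]
  T[1,:] = [-0.6250 +0.0000 -0.5000 -0.3750]
  T[2,:] = [+0.8000 +0.4000 +0.0000 -0.2000]
  T[3,:] = [+0.6667 +0.1111 +0.6667 +0.0000]
eigenvalue magnitudes: 1.1697, 0.5420, 0.5420, 0.5039.
ρ = 1.1697; 1.1697 > 1: divergent.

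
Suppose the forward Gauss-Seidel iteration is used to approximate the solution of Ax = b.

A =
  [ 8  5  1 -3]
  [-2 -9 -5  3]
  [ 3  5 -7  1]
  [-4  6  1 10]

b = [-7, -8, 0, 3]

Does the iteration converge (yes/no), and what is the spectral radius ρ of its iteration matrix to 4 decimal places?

Write A = D+L+U with D = diag(8, -9, -7, 10).
GS T = -(D+L)⁻¹U: row 0 first, T[0,2] = -(1)/(8) = -0.1250; later rows by forward substitution.
  T[0,:] = [+0.0000 -0.6250 -0.1250 +0.3750]
  T[1,:] = [+0.0000 +0.1389 -0.5278 +0.2500]
  T[2,:] = [+0.0000 -0.1687 -0.4306 +0.4821]
  T[3,:] = [+0.0000 -0.3165 +0.3097 -0.0482]
|λ(T)| sorted: 0.6192, 0.3667, 0.0874, 0.0000.
ρ(T) = max|λ| = 0.6192; 0.6192 < 1 ⇒ converges.

yes, ρ = 0.6192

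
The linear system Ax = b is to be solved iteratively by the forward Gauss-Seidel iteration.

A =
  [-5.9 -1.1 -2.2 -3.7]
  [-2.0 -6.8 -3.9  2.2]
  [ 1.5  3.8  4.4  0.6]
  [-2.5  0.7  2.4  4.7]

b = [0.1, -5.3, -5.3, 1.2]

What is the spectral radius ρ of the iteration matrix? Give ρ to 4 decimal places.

Write A = D+L+U with D = diag(-5.9, -6.8, 4.4, 4.7).
T_GS = -(D+L)⁻¹U: row 0 first, T[0,1] = -(-1.1)/(-5.9) = -0.1864; later rows by forward substitution.
  T[0,:] = [+0.0000 -0.1864 -0.3729 -0.6271]
  T[1,:] = [+0.0000 +0.0548 -0.4639 +0.5080]
  T[2,:] = [+0.0000 +0.0162 +0.5277 -0.3613]
  T[3,:] = [+0.0000 -0.1156 -0.3987 -0.2247]
|roots of det(T-λI)|: 0.6255, 0.3079, 0.0403, 0.0000.
spectral radius ρ = 0.6255; 0.6255 < 1, so it converges for any x₀.

0.6255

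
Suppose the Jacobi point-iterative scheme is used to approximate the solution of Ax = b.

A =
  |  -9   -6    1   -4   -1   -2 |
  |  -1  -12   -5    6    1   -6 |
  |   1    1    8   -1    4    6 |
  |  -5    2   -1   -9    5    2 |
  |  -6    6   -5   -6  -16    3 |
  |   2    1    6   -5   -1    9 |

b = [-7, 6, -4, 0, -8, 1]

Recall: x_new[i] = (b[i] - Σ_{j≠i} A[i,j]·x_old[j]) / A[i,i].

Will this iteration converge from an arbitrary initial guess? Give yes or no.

no

A = D + L + U where D = diag(-9, -12, 8, -9, -16, 9).
T_J = -D⁻¹(L+U): T[0,2] = -(1)/(-9) = +0.1111; T[0,0] = 0.
  T[0,:] = [+0.0000 -0.6667 +0.1111 -0.4444 -0.1111 -0.2222]
  T[1,:] = [-0.0833 +0.0000 -0.4167 +0.5000 +0.0833 -0.5000]
  T[2,:] = [-0.1250 -0.1250 +0.0000 +0.1250 -0.5000 -0.7500]
  T[3,:] = [-0.5556 +0.2222 -0.1111 +0.0000 +0.5556 +0.2222]
  T[4,:] = [-0.3750 +0.3750 -0.3125 -0.3750 +0.0000 +0.1875]
  T[5,:] = [-0.2222 -0.1111 -0.6667 +0.5556 +0.1111 +0.0000]
|eigenvalues of T|: 1.1510, 0.9618, 0.6768, 0.6768, 0.3617, 0.3617.
ρ(T) = max|λ| = 1.1510; 1.1510 > 1 ⇒ diverges.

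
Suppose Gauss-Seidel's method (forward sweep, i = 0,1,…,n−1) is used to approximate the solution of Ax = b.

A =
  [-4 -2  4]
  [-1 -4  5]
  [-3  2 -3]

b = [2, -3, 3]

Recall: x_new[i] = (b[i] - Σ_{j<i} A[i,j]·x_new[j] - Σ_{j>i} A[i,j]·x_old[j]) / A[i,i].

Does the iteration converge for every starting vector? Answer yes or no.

yes

A = D + L + U where D = diag(-4, -4, -3).
GS T = -(D+L)⁻¹U: row 0 first, T[0,2] = -(4)/(-4) = +1.0000; later rows by forward substitution.
  T[0,:] = [+0.0000  -0.5000  +1.0000]
  T[1,:] = [+0.0000  +0.1250  +1.0000]
  T[2,:] = [+0.0000  +0.5833  -0.3333]
|eigenvalues of T|: 0.9016, 0.6932, 0.0000.
spectral radius ρ = 0.9016; 0.9016 < 1, so it converges for any x₀.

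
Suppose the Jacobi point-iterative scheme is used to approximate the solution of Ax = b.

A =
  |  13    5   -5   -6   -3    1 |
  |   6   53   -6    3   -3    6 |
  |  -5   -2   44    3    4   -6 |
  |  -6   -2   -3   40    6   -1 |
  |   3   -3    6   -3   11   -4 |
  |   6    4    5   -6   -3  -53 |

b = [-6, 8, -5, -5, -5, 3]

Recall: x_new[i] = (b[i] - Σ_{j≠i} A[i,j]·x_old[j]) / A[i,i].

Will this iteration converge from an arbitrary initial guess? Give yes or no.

yes

Diagonal D = diag(13, 53, 44, 40, 11, -53); L, U strict lower/upper.
Jacobi T = -D⁻¹(L+U): T[0,1] = -(5)/(13) = -0.3846; T[0,0] = 0.
  T[0,:] = [+0.0000  -0.3846  +0.3846  +0.4615  +0.2308  -0.0769]
  T[1,:] = [-0.1132  +0.0000  +0.1132  -0.0566  +0.0566  -0.1132]
  T[2,:] = [+0.1136  +0.0455  +0.0000  -0.0682  -0.0909  +0.1364]
  T[3,:] = [+0.1500  +0.0500  +0.0750  +0.0000  -0.1500  +0.0250]
  T[4,:] = [-0.2727  +0.2727  -0.5455  +0.2727  +0.0000  +0.3636]
  T[5,:] = [+0.1132  +0.0755  +0.0943  -0.1132  -0.0566  +0.0000]
|roots of det(T-λI)|: 0.4146, 0.3325, 0.3325, 0.1311, 0.1311, 0.1044.
ρ(T) = max|λ| = 0.4146; 0.4146 < 1 ⇒ converges.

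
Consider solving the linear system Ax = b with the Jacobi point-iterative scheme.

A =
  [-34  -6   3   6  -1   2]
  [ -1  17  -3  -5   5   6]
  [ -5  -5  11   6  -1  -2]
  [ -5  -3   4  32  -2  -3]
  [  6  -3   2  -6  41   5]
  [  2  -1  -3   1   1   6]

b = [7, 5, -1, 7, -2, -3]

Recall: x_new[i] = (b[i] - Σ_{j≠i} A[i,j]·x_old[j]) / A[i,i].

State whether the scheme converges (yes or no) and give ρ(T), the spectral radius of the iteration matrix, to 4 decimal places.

yes, ρ = 0.7681

Let D = diag(-34, 17, 11, 32, 41, 6); L, U the strict triangles.
Jacobi: T = -D⁻¹(L+U), T[4,1] = -(-3)/(41) = +0.0732; T[4,4] = 0.
  T[0,:] = [+0.0000  -0.1765  +0.0882  +0.1765  -0.0294  +0.0588]
  T[1,:] = [+0.0588  +0.0000  +0.1765  +0.2941  -0.2941  -0.3529]
  T[2,:] = [+0.4545  +0.4545  +0.0000  -0.5455  +0.0909  +0.1818]
  T[3,:] = [+0.1562  +0.0938  -0.1250  +0.0000  +0.0625  +0.0938]
  T[4,:] = [-0.1463  +0.0732  -0.0488  +0.1463  +0.0000  -0.1220]
  T[5,:] = [-0.3333  +0.1667  +0.5000  -0.1667  -0.1667  +0.0000]
|λ(T)| sorted: 0.7681, 0.3992, 0.3992, 0.3634, 0.1136, 0.0524.
spectral radius ρ = 0.7681; 0.7681 < 1, so it converges for any x₀.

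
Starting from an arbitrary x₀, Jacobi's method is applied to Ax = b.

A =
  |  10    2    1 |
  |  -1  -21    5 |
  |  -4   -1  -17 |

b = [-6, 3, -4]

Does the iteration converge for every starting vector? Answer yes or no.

yes

Write A = D+L+U with D = diag(10, -21, -17).
Jacobi: T = -D⁻¹(L+U), T[0,1] = -(2)/(10) = -0.2000; T[0,0] = 0.
  T[0,:] = [+0.0000  -0.2000  -0.1000]
  T[1,:] = [-0.0476  +0.0000  +0.2381]
  T[2,:] = [-0.2353  -0.0588  +0.0000]
|eigenvalues of T|: 0.2504, 0.2089, 0.2089.
spectral radius ρ = 0.2504; 0.2504 < 1 ⇒ converges.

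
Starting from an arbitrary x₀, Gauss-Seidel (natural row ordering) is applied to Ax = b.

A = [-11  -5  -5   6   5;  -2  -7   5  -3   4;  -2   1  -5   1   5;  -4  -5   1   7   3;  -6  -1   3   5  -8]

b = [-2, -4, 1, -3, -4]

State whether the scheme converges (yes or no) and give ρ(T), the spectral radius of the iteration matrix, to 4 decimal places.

no, ρ = 1.1665

Let D = diag(-11, -7, -5, 7, -8); L, U the strict triangles.
T_GS = -(D+L)⁻¹U: row 0 first, T[0,1] = -(-5)/(-11) = -0.4545; later rows by forward substitution.
  T[0,:] = [+0.0000 -0.4545 -0.4545 +0.5455 +0.4545]
  T[1,:] = [+0.0000 +0.1299 +0.8442 -0.5844 +0.4416]
  T[2,:] = [+0.0000 +0.2078 +0.3506 -0.1351 +0.9065]
  T[3,:] = [+0.0000 -0.1967 +0.2931 -0.0865 +0.0171]
  T[4,:] = [+0.0000 +0.2797 +0.5501 -0.4407 -0.0455]
|λ(T)| sorted: 1.1665, 0.6651, 0.2573, 0.1045, 0.0000.
ρ = 1.1665; 1.1665 > 1, so it fails to converge.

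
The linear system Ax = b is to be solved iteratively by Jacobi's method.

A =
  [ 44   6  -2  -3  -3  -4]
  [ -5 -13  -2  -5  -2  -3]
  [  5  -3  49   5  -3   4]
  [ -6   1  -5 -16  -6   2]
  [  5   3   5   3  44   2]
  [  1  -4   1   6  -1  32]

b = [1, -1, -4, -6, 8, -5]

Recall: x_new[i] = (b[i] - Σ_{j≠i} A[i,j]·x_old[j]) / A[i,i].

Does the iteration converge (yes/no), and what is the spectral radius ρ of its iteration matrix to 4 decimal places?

Diagonal D = diag(44, -13, 49, -16, 44, 32); L, U strict lower/upper.
Jacobi: T = -D⁻¹(L+U), T[1,4] = -(-2)/(-13) = -0.1538; T[1,1] = 0.
  T[0,:] = [+0.0000 -0.1364 +0.0455 +0.0682 +0.0682 +0.0909]
  T[1,:] = [-0.3846 +0.0000 -0.1538 -0.3846 -0.1538 -0.2308]
  T[2,:] = [-0.1020 +0.0612 +0.0000 -0.1020 +0.0612 -0.0816]
  T[3,:] = [-0.3750 +0.0625 -0.3125 +0.0000 -0.3750 +0.1250]
  T[4,:] = [-0.1136 -0.0682 -0.1136 -0.0682 +0.0000 -0.0455]
  T[5,:] = [-0.0312 +0.1250 -0.0312 -0.1875 +0.0312 +0.0000]
moduli |λ_i(T)| = 0.3319, 0.2803, 0.2803, 0.1361, 0.1361, 0.1297.
spectral radius ρ = 0.3319; 0.3319 < 1 ⇒ converges.

yes, ρ = 0.3319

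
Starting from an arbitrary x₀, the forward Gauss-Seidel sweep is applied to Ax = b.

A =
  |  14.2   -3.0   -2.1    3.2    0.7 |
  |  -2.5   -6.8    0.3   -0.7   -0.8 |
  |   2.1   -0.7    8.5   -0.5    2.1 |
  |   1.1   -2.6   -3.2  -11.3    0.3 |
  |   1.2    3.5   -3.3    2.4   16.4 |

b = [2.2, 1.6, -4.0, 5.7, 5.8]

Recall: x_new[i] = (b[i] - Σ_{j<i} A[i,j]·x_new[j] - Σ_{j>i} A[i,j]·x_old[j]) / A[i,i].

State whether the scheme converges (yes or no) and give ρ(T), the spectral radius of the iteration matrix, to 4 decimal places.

yes, ρ = 0.1974

Let D = diag(14.2, -6.8, 8.5, -11.3, 16.4); L, U the strict triangles.
T_GS = -(D+L)⁻¹U: row 0 first, T[0,1] = -(-3)/(14.2) = +0.2113; later rows by forward substitution.
  T[0,:] = [+0.0000  +0.2113  +0.1479  -0.2254  -0.0493]
  T[1,:] = [+0.0000  -0.0777  -0.0103  -0.0201  -0.0995]
  T[2,:] = [+0.0000  -0.0586  -0.0374  +0.1128  -0.2431]
  T[3,:] = [+0.0000  +0.0550  +0.0273  -0.0493  +0.1135]
  T[4,:] = [+0.0000  -0.0187  -0.0202  +0.0507  -0.0407]
|λ(T)| sorted: 0.1974, 0.0424, 0.0306, 0.0042, 0.0000.
ρ(T) = max|λ| = 0.1974; 0.1974 < 1: convergent.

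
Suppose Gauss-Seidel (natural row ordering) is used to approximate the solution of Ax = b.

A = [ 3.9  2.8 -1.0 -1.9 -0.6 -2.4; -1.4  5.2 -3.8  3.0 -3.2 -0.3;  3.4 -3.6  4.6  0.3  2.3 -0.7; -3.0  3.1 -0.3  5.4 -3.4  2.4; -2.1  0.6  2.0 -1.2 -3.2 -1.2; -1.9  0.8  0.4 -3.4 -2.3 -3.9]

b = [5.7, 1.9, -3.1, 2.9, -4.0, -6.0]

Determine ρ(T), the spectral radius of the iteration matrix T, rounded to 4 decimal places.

1.1533

A = D + L + U where D = diag(3.9, 5.2, 4.6, 5.4, -3.2, -3.9).
T_GS = -(D+L)⁻¹U: row 0 first, T[0,2] = -(-1)/(3.9) = +0.2564; later rows by forward substitution.
  T[0,:] = [+0.0000 -0.7179 +0.2564 +0.4872 +0.1538 +0.6154]
  T[1,:] = [+0.0000 -0.1933 +0.7998 -0.4458 +0.6568 +0.2234]
  T[2,:] = [+0.0000 +0.3794 +0.4364 -0.7742 -0.0997 -0.1279]
  T[3,:] = [+0.0000 -0.2668 -0.2925 +0.4835 +0.3325 -0.2379]
  T[4,:] = [+0.0000 +0.7721 +0.3641 -1.0685 -0.1648 -0.7277]
  T[5,:] = [+0.0000 +0.1263 +0.1241 -0.1996 -0.1431 +0.3694]
eigenvalue magnitudes: 1.1533, 0.9078, 0.5411, 0.1827, 0.0380, 0.0000.
spectral radius ρ = 1.1533; 1.1533 > 1, so it fails to converge.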